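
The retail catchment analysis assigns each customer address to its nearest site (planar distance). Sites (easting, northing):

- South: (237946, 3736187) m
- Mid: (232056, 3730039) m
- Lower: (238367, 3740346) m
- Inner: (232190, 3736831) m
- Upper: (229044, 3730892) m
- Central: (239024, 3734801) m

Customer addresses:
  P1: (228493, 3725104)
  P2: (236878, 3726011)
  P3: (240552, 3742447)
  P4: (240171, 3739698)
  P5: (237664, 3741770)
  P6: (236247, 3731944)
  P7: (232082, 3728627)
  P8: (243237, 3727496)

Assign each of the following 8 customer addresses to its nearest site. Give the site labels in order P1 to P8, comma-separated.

P1 → Upper (d²=33804545.00)
P2 → Mid (d²=39476468.00)
P3 → Lower (d²=9188426.00)
P4 → Lower (d²=3674320.00)
P5 → Lower (d²=2521985.00)
P6 → Central (d²=15874178.00)
P7 → Mid (d²=1994420.00)
P8 → Central (d²=71112394.00)

Upper, Mid, Lower, Lower, Lower, Central, Mid, Central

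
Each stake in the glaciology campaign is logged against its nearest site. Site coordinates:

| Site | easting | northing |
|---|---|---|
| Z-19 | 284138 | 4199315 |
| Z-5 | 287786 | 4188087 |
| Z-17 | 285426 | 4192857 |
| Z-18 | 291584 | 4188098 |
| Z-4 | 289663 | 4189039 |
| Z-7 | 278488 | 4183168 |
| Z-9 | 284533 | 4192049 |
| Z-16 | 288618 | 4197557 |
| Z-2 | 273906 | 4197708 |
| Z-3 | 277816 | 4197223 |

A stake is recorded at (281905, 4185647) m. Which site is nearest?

Squared distances to each site:
Z-19: 191800513.000; Z-5: 40539761.000; Z-17: 64381541.000; Z-18: 99690442.000; Z-4: 71692228.000; Z-7: 17821330.000; Z-9: 47891988.000; Z-16: 186912469.000; Z-2: 209451722.000; Z-3: 150723697.000.
Minimum at Z-7.

Z-7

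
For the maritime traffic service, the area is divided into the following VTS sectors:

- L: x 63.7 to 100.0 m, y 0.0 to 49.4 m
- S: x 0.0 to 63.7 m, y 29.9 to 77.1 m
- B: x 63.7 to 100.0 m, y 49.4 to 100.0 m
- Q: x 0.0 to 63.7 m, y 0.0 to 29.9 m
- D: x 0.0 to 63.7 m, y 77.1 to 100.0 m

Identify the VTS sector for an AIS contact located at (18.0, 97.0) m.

The point has x = 18.0 and y = 97.0.
Only D satisfies 0.0 ≤ x ≤ 63.7 and 77.1 ≤ y ≤ 100.0.

D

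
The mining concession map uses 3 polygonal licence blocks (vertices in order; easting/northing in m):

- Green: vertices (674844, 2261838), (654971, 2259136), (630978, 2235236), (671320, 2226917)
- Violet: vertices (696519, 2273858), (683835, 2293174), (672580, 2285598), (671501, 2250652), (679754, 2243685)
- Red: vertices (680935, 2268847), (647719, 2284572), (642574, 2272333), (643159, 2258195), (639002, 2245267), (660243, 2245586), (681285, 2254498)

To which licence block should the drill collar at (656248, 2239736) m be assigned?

Green

Cast a ray rightward from (656248, 2239736). For each polygon, the edges (by vertex number in listed order) whose endpoints lie on opposite sides of northing = 2239736, where each meets that height, and whether that is right or left of the point:
Green: 2–3 at easting≈635495.5 (left), 4–1 at easting≈672613.6 (right) → 1 crossing.
Violet: no edge straddles that height → 0 crossings.
Red: no edge straddles that height → 0 crossings.
Only Green has an odd count, so the point is inside Green.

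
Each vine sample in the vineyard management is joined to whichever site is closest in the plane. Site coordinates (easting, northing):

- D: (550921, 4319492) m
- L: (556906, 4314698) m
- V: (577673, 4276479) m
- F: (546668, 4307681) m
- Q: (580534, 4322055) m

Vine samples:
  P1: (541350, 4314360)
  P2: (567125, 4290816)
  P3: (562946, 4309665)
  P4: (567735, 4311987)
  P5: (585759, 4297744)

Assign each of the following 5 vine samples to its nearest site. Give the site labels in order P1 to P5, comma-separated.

P1 → F (d²=72890165.00)
P2 → V (d²=316809873.00)
P3 → L (d²=61812689.00)
P4 → L (d²=124616762.00)
P5 → V (d²=517583621.00)

F, V, L, L, V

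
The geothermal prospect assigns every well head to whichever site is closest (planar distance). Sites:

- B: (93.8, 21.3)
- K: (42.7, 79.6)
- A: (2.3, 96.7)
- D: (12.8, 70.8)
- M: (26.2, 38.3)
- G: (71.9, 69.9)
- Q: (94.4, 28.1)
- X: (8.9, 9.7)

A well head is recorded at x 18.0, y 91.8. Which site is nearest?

Squared distances to each site:
B: 10715.890; K: 758.930; A: 270.500; D: 468.040; M: 2929.490; G: 3384.820; Q: 9894.650; X: 6823.220.
Minimum at A.

A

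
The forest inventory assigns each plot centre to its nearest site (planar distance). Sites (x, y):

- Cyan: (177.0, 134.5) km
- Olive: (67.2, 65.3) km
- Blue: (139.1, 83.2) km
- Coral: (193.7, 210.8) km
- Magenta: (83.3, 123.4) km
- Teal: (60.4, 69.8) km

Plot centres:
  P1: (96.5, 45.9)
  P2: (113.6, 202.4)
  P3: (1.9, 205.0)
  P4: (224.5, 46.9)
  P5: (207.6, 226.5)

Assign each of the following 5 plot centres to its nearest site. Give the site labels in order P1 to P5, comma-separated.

Olive, Coral, Magenta, Blue, Coral

P1 → Olive (d²=1234.85)
P2 → Coral (d²=6486.57)
P3 → Magenta (d²=13284.52)
P4 → Blue (d²=8610.85)
P5 → Coral (d²=439.70)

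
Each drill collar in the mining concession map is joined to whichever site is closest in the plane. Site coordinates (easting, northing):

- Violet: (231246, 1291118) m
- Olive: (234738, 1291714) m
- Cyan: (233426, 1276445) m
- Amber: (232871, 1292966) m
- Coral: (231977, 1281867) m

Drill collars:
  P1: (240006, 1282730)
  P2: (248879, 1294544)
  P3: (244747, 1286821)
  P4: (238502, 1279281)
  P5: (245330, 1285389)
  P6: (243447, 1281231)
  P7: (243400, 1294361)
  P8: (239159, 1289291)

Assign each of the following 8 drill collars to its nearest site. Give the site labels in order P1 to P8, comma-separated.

Coral, Olive, Olive, Cyan, Olive, Cyan, Olive, Olive

P1 → Coral (d²=65209610.00)
P2 → Olive (d²=207976781.00)
P3 → Olive (d²=124121530.00)
P4 → Cyan (d²=33808672.00)
P5 → Olive (d²=152196089.00)
P6 → Cyan (d²=123326237.00)
P7 → Olive (d²=82036853.00)
P8 → Olive (d²=25416170.00)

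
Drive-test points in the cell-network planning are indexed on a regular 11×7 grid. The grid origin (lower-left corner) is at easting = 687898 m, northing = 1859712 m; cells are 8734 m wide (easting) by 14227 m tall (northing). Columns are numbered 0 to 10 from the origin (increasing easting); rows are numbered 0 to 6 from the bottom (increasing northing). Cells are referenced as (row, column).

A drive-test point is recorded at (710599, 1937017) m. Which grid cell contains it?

(5, 2)

Column index: ⌊(710599 − 687898) / 8734⌋ = ⌊2.599⌋ = 2
Row offset from origin: ⌊(1937017 − 1859712) / 14227⌋ = ⌊5.434⌋ = 5 → row 5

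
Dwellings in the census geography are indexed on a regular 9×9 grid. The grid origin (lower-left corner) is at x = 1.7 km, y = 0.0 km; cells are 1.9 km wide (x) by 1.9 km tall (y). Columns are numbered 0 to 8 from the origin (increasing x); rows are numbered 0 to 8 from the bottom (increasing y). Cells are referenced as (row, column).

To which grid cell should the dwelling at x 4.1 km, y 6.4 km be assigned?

(3, 1)

Column index: ⌊(4.1 − 1.7) / 1.9⌋ = ⌊1.263⌋ = 1
Row offset from origin: ⌊(6.4 − 0.0) / 1.9⌋ = ⌊3.368⌋ = 3 → row 3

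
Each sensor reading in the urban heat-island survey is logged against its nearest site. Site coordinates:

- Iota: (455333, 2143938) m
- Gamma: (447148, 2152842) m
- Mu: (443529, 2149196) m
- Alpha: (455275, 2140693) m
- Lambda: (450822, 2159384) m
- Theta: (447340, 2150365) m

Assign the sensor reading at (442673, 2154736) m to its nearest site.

Squared distances to each site:
Iota: 276872404.000; Gamma: 23612861.000; Mu: 31424336.000; Alpha: 356016253.000; Lambda: 88010105.000; Theta: 40886530.000.
Minimum at Gamma.

Gamma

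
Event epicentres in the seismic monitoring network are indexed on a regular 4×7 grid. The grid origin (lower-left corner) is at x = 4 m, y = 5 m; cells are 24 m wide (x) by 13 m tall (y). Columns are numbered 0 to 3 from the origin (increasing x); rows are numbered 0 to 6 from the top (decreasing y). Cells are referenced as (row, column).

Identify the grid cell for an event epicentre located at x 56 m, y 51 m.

(3, 2)

Column index: ⌊(56 − 4) / 24⌋ = ⌊2.167⌋ = 2
Row offset from origin: ⌊(51 − 5) / 13⌋ = ⌊3.538⌋ = 3 → row 3 (counted from top)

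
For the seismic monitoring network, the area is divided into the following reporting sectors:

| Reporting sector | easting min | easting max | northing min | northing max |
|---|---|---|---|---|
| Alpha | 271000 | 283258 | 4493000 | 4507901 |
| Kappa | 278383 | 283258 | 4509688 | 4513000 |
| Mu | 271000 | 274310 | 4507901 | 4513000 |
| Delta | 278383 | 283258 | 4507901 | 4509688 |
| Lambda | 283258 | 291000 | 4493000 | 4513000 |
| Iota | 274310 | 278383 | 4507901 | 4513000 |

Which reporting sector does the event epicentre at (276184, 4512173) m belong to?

Iota

The point has easting = 276184 and northing = 4512173.
Only Iota satisfies 274310 ≤ easting ≤ 278383 and 4507901 ≤ northing ≤ 4513000.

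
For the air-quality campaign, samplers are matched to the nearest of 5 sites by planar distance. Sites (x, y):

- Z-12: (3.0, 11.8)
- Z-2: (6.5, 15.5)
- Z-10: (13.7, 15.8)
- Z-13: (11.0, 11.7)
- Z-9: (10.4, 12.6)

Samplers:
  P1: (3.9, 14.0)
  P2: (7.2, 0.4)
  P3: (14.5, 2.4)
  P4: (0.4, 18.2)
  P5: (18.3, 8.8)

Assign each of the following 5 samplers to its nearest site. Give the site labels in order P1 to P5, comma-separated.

Z-12, Z-13, Z-13, Z-2, Z-13

P1 → Z-12 (d²=5.65)
P2 → Z-13 (d²=142.13)
P3 → Z-13 (d²=98.74)
P4 → Z-2 (d²=44.50)
P5 → Z-13 (d²=61.70)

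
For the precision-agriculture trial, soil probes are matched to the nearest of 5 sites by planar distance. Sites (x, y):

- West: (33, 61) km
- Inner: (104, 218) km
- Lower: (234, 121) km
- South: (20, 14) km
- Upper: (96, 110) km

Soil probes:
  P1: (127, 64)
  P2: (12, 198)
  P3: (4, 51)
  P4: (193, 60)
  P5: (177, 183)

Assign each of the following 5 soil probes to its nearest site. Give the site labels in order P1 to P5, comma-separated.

P1 → Upper (d²=3077.00)
P2 → Inner (d²=8864.00)
P3 → West (d²=941.00)
P4 → Lower (d²=5402.00)
P5 → Inner (d²=6554.00)

Upper, Inner, West, Lower, Inner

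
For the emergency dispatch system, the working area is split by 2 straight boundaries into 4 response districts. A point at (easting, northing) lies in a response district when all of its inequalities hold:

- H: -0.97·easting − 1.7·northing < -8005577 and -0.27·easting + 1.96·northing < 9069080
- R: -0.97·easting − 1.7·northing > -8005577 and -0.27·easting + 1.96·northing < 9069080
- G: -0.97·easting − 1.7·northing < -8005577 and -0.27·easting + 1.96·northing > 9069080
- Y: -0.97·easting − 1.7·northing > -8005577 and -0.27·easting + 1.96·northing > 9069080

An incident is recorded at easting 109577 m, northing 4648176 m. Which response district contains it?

-0.97·109577 − 1.7·4648176 = -8008188.890, which is < -8005577
-0.27·109577 + 1.96·4648176 = 9080839.170, which is > 9069080
This sign pattern matches G.

G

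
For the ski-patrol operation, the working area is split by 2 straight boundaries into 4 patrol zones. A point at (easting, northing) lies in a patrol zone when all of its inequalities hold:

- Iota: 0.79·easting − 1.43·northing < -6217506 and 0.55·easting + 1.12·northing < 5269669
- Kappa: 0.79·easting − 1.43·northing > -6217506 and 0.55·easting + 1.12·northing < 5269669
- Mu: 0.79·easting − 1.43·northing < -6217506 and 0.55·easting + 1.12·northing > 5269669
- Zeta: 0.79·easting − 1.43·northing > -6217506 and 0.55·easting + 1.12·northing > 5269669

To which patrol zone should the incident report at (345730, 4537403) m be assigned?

0.79·345730 − 1.43·4537403 = -6215359.590, which is > -6217506
0.55·345730 + 1.12·4537403 = 5272042.860, which is > 5269669
This sign pattern matches Zeta.

Zeta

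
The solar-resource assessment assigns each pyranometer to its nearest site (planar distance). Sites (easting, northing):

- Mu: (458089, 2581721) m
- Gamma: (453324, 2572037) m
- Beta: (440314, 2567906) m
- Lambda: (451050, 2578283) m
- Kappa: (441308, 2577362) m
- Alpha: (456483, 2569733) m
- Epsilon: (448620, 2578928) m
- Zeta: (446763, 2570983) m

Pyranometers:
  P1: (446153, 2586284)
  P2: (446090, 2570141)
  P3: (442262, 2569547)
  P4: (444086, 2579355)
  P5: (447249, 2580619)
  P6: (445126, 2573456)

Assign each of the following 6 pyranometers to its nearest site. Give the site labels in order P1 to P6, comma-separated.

Epsilon, Zeta, Beta, Kappa, Epsilon, Zeta

P1 → Epsilon (d²=60196825.00)
P2 → Zeta (d²=1161893.00)
P3 → Beta (d²=6487585.00)
P4 → Kappa (d²=11689333.00)
P5 → Epsilon (d²=4739122.00)
P6 → Zeta (d²=8795498.00)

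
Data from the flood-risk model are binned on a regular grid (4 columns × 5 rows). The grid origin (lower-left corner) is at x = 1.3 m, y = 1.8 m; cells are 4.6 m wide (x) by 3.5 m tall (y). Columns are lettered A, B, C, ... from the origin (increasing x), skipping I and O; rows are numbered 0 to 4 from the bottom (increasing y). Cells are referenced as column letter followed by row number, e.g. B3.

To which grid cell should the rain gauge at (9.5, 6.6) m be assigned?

Column index: ⌊(9.5 − 1.3) / 4.6⌋ = ⌊1.783⌋ = 1 → column B
Row offset from origin: ⌊(6.6 − 1.8) / 3.5⌋ = ⌊1.371⌋ = 1 → row 1

B1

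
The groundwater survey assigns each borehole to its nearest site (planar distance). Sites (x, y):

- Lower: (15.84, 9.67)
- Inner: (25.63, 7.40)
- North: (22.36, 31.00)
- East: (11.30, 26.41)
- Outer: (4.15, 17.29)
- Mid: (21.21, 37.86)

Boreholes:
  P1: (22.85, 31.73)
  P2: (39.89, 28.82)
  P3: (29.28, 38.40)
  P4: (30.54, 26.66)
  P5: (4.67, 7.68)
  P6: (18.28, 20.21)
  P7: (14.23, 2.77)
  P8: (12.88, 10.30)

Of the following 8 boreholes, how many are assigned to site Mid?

1

P1 → North
P2 → North
P3 → Mid
P4 → North
P5 → Outer
P6 → East
P7 → Lower
P8 → Lower
1 of the 8 goes to Mid.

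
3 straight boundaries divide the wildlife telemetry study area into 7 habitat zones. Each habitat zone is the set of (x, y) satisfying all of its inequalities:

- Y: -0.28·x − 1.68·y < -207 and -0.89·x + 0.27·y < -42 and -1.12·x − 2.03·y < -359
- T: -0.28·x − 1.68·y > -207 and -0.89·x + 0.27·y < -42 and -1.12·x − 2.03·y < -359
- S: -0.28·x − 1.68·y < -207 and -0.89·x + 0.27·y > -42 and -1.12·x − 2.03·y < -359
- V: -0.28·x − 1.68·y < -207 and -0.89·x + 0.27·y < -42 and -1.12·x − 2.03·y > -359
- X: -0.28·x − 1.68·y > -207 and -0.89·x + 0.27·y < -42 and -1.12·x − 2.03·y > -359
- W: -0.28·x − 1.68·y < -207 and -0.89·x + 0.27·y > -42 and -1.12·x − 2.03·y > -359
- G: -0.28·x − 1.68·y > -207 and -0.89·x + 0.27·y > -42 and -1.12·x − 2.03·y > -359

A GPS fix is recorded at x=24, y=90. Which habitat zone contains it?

-0.28·24 − 1.68·90 = -157.920, which is > -207
-0.89·24 + 0.27·90 = 2.940, which is > -42
-1.12·24 − 2.03·90 = -209.580, which is > -359
This sign pattern matches G.

G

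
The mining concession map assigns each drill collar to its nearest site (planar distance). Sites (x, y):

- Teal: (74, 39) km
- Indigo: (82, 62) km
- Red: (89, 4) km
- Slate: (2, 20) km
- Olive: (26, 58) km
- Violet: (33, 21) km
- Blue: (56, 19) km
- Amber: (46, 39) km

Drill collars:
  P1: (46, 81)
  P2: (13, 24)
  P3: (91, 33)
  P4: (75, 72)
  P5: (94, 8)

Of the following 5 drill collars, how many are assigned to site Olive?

1

P1 → Olive
P2 → Slate
P3 → Teal
P4 → Indigo
P5 → Red
1 of the 5 goes to Olive.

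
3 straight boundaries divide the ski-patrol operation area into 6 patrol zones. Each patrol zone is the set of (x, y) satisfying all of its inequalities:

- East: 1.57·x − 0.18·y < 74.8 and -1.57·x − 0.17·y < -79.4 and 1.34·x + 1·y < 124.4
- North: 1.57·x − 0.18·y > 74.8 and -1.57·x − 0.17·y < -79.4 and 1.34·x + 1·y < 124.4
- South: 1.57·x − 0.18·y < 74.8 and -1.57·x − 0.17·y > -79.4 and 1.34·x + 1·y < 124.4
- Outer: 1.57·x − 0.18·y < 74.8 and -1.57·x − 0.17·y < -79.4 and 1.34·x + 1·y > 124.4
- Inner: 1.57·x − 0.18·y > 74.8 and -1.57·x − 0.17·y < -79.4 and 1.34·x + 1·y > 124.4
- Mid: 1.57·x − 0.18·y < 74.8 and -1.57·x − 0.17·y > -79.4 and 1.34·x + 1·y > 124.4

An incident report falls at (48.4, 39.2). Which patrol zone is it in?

1.57·48.4 − 0.18·39.2 = 68.932, which is < 74.8
-1.57·48.4 − 0.17·39.2 = -82.652, which is < -79.4
1.34·48.4 + 1·39.2 = 104.056, which is < 124.4
This sign pattern matches East.

East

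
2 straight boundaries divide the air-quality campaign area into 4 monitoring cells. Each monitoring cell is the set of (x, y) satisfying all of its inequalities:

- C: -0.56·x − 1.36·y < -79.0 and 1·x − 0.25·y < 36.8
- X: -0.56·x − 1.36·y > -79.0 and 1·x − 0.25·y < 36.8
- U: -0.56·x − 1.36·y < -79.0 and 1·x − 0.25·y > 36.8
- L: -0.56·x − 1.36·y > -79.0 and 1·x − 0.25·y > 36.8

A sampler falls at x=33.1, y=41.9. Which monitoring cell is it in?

X

-0.56·33.1 − 1.36·41.9 = -75.520, which is > -79.0
1·33.1 − 0.25·41.9 = 22.625, which is < 36.8
This sign pattern matches X.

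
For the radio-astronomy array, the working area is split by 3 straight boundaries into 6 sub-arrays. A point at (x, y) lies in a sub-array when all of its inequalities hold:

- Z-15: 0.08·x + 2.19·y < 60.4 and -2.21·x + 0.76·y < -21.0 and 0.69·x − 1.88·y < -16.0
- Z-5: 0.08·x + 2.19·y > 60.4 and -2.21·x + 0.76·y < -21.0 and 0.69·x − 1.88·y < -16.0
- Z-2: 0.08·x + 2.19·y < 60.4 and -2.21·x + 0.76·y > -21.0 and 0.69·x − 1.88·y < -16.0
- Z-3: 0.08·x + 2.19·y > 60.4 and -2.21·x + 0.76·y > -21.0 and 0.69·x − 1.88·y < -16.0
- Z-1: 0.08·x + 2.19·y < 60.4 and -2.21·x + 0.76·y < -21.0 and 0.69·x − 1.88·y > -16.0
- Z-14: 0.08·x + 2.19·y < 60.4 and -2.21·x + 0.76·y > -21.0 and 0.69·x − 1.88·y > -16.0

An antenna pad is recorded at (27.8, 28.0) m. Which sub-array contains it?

Z-5

0.08·27.8 + 2.19·28.0 = 63.544, which is > 60.4
-2.21·27.8 + 0.76·28.0 = -40.158, which is < -21.0
0.69·27.8 − 1.88·28.0 = -33.458, which is < -16.0
This sign pattern matches Z-5.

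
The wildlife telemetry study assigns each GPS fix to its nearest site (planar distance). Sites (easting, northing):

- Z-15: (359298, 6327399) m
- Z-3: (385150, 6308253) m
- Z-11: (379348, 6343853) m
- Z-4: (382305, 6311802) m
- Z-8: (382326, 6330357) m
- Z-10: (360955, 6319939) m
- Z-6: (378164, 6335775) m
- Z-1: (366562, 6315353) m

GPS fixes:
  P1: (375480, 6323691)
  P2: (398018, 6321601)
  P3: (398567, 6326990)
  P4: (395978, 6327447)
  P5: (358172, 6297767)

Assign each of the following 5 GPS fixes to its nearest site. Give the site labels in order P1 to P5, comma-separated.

P1 → Z-8 (d²=91303272.00)
P2 → Z-8 (d²=322906400.00)
P3 → Z-8 (d²=275106770.00)
P4 → Z-8 (d²=194845204.00)
P5 → Z-1 (d²=379659496.00)

Z-8, Z-8, Z-8, Z-8, Z-1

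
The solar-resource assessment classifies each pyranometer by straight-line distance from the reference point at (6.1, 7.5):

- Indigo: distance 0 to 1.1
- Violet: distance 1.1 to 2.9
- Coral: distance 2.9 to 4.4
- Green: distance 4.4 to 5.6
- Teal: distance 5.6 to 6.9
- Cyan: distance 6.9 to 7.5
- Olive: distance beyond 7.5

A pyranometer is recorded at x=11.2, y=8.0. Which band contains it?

Green

Distance = √((11.2−6.1)² + (8.0−7.5)²) = √(26.010 + 0.250) = 5.124.
4.4 ≤ 5.124 < 5.6 → Green.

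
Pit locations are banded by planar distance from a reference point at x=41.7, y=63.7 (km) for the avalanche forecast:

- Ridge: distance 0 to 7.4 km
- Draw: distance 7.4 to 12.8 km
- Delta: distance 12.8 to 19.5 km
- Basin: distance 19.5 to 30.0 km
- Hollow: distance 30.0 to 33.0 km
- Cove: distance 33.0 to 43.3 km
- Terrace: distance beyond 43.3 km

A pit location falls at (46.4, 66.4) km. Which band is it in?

Distance = √((46.4−41.7)² + (66.4−63.7)²) = √(22.090 + 7.290) = 5.420 km.
0 ≤ 5.420 < 7.4 → Ridge.

Ridge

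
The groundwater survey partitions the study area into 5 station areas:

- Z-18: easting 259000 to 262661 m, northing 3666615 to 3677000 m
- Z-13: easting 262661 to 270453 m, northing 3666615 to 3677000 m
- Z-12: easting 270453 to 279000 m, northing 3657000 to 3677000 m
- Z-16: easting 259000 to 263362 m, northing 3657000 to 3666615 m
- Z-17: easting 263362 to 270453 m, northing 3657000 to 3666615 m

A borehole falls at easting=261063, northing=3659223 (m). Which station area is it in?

Z-16

The point has easting = 261063 and northing = 3659223.
Only Z-16 satisfies 259000 ≤ easting ≤ 263362 and 3657000 ≤ northing ≤ 3666615.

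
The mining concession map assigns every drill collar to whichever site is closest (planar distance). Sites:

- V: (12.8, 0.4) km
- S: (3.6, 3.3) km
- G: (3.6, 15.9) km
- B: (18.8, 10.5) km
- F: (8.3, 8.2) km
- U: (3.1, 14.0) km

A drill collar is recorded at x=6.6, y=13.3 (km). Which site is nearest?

U

Squared distances to each site:
V: 204.850; S: 109.000; G: 15.760; B: 156.680; F: 28.900; U: 12.740.
Minimum at U.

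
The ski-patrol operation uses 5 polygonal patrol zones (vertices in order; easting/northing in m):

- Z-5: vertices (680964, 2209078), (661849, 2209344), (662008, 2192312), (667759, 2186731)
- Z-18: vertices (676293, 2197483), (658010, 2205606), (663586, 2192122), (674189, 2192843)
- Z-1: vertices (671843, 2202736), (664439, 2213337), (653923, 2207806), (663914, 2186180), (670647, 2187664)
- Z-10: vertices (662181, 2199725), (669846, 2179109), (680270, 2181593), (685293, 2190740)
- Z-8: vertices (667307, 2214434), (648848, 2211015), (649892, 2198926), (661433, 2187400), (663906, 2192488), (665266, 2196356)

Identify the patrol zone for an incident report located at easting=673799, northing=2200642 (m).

Z-5

Cast a ray rightward from (673799, 2200642). For each polygon, the edges (by vertex number in listed order) whose endpoints lie on opposite sides of northing = 2200642, where each meets that height, and whether that is right or left of the point:
Z-5: 2–3 at easting≈661930.2 (left), 4–1 at easting≈675979.1 (right) → 1 crossing.
Z-18: 1–2 at easting≈669182.8 (left), 2–3 at easting≈660062.7 (left) → 0 crossings.
Z-1: 3–4 at easting≈657232.7 (left), 5–1 at easting≈671676.8 (left) → 0 crossings.
Z-10: no edge straddles that height → 0 crossings.
Z-8: 2–3 at easting≈649743.8 (left), 6–1 at easting≈665749.9 (left) → 0 crossings.
Only Z-5 has an odd count, so the point is inside Z-5.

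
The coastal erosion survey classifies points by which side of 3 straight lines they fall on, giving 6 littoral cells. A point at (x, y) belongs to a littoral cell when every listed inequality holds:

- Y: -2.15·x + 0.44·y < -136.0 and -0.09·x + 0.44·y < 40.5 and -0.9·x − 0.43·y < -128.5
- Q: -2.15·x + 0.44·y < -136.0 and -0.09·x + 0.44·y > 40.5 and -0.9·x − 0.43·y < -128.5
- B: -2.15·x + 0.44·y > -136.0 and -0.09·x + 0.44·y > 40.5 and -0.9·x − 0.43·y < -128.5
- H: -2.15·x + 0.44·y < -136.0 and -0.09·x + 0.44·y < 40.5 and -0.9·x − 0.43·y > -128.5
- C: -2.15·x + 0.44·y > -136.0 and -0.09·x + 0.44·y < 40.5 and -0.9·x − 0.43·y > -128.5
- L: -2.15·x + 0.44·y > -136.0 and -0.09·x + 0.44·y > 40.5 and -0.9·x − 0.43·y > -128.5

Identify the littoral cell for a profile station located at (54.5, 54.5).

C

-2.15·54.5 + 0.44·54.5 = -93.195, which is > -136.0
-0.09·54.5 + 0.44·54.5 = 19.075, which is < 40.5
-0.9·54.5 − 0.43·54.5 = -72.485, which is > -128.5
This sign pattern matches C.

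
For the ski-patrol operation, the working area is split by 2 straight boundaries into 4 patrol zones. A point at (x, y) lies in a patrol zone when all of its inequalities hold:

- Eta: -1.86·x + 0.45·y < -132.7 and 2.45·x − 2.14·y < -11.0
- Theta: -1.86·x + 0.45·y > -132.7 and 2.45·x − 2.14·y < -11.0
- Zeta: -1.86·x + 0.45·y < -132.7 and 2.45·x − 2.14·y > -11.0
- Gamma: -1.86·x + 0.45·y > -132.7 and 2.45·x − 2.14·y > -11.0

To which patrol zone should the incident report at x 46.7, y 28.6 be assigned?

-1.86·46.7 + 0.45·28.6 = -73.992, which is > -132.7
2.45·46.7 − 2.14·28.6 = 53.211, which is > -11.0
This sign pattern matches Gamma.

Gamma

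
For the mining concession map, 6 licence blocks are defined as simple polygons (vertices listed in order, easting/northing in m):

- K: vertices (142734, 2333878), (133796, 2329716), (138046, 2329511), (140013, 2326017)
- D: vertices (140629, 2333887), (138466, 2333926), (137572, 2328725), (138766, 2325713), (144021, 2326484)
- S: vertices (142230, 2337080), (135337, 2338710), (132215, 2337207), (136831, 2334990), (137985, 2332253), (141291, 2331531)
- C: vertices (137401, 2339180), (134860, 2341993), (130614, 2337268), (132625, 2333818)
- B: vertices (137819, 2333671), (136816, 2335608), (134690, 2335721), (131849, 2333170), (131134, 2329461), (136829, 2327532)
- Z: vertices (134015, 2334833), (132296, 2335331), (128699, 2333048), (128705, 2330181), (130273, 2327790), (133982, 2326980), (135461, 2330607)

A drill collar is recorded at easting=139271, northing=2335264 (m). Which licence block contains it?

Cast a ray rightward from (139271, 2335264). For each polygon, the edges (by vertex number in listed order) whose endpoints lie on opposite sides of northing = 2335264, where each meets that height, and whether that is right or left of the point:
K: no edge straddles that height → 0 crossings.
D: no edge straddles that height → 0 crossings.
S: 3–4 at easting≈136260.5 (left), 6–1 at easting≈141922.7 (right) → 1 crossing.
C: 3–4 at easting≈131782.1 (left), 4–1 at easting≈133913.0 (left) → 0 crossings.
B: 1–2 at easting≈136994.1 (left), 3–4 at easting≈134181.0 (left) → 0 crossings.
Z: 1–2 at easting≈132527.3 (left), 2–3 at easting≈132190.4 (left) → 0 crossings.
Only S has an odd count, so the point is inside S.

S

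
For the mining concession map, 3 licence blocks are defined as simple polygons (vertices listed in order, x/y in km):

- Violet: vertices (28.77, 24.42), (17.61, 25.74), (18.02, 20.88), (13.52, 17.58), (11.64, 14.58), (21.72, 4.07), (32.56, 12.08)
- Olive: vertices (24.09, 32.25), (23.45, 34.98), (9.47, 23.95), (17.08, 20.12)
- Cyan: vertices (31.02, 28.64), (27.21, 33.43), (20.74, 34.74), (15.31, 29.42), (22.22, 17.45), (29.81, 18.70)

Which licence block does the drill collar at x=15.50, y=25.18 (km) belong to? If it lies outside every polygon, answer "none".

Cast a ray rightward from (15.50, 25.18). For each polygon, the edges (by vertex number in listed order) whose endpoints lie on opposite sides of y = 25.18, where each meets that height, and whether that is right or left of the point:
Violet: 1–2 at x≈22.345 (right), 2–3 at x≈17.657 (right) → 2 crossings.
Olive: 2–3 at x≈11.029 (left), 4–1 at x≈20.004 (right) → 1 crossing.
Cyan: 4–5 at x≈17.758 (right), 6–1 at x≈30.599 (right) → 2 crossings.
Only Olive has an odd count, so the point is inside Olive.

Olive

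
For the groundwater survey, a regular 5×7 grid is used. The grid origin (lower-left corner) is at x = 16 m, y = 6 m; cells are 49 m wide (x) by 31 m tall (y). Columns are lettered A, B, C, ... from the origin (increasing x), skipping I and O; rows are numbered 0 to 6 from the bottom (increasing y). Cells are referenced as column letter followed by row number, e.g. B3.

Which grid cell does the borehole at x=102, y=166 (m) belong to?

Column index: ⌊(102 − 16) / 49⌋ = ⌊1.755⌋ = 1 → column B
Row offset from origin: ⌊(166 − 6) / 31⌋ = ⌊5.161⌋ = 5 → row 5

B5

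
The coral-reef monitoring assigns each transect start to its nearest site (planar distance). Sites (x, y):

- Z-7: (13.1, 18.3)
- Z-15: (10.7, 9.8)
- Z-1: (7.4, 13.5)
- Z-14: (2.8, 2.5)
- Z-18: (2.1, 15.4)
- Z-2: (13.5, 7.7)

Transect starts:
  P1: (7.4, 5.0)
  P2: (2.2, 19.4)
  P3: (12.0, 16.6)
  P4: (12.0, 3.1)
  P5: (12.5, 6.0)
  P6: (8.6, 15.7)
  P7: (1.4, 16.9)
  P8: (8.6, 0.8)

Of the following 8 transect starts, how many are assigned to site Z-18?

2

P1 → Z-14
P2 → Z-18
P3 → Z-7
P4 → Z-2
P5 → Z-2
P6 → Z-1
P7 → Z-18
P8 → Z-14
2 of the 8 go to Z-18.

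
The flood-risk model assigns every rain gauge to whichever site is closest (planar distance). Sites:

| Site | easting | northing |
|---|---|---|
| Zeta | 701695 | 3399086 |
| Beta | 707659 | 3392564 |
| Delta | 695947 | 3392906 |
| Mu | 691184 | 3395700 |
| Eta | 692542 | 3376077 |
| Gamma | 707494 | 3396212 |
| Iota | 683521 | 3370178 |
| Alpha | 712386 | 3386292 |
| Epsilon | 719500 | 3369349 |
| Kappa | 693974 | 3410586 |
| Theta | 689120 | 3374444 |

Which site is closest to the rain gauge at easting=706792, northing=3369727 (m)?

Epsilon

Squared distances to each site:
Zeta: 887930290.000; Beta: 522280258.000; Delta: 654880066.000; Mu: 918206393.000; Eta: 243385000.000; Gamma: 701948029.000; Iota: 541742842.000; Alpha: 305692061.000; Epsilon: 161636148.000; Kappa: 1833759005.000; Theta: 334549673.000.
Minimum at Epsilon.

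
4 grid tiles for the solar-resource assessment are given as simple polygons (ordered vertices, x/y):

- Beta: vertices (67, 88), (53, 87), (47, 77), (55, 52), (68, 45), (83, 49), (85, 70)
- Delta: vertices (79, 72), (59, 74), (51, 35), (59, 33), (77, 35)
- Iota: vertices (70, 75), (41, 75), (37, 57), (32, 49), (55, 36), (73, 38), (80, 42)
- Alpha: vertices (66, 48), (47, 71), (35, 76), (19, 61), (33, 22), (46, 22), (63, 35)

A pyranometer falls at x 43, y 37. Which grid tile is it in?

Cast a ray rightward from (43, 37). For each polygon, the edges (by vertex number in listed order) whose endpoints lie on opposite sides of y = 37, where each meets that height, and whether that is right or left of the point:
Beta: no edge straddles that height → 0 crossings.
Delta: 2–3 at x≈51.4 (right), 5–1 at x≈77.1 (right) → 2 crossings.
Iota: 4–5 at x≈53.2 (right), 5–6 at x≈64.0 (right) → 2 crossings.
Alpha: 4–5 at x≈27.6 (left), 7–1 at x≈63.5 (right) → 1 crossing.
Only Alpha has an odd count, so the point is inside Alpha.

Alpha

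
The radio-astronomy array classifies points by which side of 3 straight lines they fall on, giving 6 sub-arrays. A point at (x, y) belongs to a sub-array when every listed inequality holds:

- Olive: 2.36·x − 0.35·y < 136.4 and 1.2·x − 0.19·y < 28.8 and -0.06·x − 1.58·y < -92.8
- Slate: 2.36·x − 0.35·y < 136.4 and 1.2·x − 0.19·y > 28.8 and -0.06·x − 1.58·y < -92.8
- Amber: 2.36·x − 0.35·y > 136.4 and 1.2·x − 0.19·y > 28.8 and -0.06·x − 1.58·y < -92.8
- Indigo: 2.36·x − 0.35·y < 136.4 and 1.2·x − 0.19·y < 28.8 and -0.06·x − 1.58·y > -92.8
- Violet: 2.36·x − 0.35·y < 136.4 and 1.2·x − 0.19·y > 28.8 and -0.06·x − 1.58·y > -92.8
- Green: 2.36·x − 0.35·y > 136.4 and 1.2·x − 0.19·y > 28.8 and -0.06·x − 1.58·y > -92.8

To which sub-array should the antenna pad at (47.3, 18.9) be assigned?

Violet

2.36·47.3 − 0.35·18.9 = 105.013, which is < 136.4
1.2·47.3 − 0.19·18.9 = 53.169, which is > 28.8
-0.06·47.3 − 1.58·18.9 = -32.700, which is > -92.8
This sign pattern matches Violet.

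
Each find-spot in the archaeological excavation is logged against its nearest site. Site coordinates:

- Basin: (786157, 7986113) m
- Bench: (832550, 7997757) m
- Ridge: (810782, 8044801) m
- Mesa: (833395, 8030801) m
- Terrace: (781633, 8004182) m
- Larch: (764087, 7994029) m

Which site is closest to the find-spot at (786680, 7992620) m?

Basin

Squared distances to each site:
Basin: 42614578.000; Bench: 2130445669.000; Ridge: 3303763165.000; Mesa: 3640079986.000; Terrace: 159152053.000; Larch: 512428930.000.
Minimum at Basin.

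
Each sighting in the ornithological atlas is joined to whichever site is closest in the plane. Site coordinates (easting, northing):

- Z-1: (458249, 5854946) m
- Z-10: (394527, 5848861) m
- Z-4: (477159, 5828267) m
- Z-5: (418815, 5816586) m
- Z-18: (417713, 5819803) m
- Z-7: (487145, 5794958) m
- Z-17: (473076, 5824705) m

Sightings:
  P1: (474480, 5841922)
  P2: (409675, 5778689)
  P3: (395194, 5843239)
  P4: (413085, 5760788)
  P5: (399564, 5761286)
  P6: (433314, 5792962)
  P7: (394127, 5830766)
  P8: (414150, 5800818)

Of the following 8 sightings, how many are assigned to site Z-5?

P1 → Z-4
P2 → Z-5
P3 → Z-10
P4 → Z-5
P5 → Z-5
P6 → Z-5
P7 → Z-10
P8 → Z-5
5 of the 8 go to Z-5.

5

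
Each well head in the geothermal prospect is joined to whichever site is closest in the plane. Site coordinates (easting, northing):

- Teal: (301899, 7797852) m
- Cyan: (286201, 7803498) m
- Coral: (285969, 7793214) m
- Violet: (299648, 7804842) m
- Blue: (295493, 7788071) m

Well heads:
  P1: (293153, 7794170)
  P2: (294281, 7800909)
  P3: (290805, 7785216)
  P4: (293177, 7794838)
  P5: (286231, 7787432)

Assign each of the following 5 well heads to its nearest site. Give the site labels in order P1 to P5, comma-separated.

P1 → Blue (d²=42673401.00)
P2 → Violet (d²=44273178.00)
P3 → Blue (d²=30128369.00)
P4 → Blue (d²=51156145.00)
P5 → Coral (d²=33500168.00)

Blue, Violet, Blue, Blue, Coral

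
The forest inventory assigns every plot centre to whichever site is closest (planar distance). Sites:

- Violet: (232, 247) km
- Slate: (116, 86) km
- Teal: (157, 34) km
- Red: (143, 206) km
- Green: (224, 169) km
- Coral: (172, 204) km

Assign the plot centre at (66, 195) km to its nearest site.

Squared distances to each site:
Violet: 30260.000; Slate: 14381.000; Teal: 34202.000; Red: 6050.000; Green: 25640.000; Coral: 11317.000.
Minimum at Red.

Red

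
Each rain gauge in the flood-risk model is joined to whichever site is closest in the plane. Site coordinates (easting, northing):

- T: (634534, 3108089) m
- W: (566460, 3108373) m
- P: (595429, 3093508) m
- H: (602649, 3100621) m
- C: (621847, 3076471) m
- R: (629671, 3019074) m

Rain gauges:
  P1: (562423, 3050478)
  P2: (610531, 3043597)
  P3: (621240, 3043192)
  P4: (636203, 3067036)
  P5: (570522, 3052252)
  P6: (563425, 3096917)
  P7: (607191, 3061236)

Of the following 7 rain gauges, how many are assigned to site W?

1

P1 → P
P2 → R
P3 → R
P4 → C
P5 → P
P6 → W
P7 → C
1 of the 7 goes to W.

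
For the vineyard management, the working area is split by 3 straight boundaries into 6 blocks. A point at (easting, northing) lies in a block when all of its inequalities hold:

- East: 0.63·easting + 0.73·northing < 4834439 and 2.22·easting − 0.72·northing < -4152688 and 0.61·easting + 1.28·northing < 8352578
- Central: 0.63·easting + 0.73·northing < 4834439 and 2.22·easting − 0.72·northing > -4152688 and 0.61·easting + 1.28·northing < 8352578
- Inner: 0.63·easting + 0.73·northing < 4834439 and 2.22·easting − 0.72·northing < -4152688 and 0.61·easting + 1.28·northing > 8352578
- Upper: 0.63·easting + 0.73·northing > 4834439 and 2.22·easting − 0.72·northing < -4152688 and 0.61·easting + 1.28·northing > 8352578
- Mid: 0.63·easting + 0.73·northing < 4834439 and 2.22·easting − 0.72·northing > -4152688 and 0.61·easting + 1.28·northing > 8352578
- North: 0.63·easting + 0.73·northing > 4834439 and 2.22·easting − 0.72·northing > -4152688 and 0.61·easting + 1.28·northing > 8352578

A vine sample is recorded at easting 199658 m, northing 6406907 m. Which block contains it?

East

0.63·199658 + 0.73·6406907 = 4802826.650, which is < 4834439
2.22·199658 − 0.72·6406907 = -4169732.280, which is < -4152688
0.61·199658 + 1.28·6406907 = 8322632.340, which is < 8352578
This sign pattern matches East.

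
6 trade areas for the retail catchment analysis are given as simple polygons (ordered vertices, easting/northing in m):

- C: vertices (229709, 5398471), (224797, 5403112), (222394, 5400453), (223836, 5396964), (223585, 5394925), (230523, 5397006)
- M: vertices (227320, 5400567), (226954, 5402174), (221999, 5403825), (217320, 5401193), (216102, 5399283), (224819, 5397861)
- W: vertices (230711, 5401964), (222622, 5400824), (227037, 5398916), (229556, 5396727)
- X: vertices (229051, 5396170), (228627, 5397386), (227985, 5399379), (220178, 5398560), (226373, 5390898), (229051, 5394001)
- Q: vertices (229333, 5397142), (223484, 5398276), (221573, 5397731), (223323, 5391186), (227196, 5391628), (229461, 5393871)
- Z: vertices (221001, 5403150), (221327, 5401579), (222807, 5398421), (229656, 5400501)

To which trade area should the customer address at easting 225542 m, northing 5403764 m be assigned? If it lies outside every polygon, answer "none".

Cast a ray rightward from (225542, 5403764). For each polygon, the edges (by vertex number in listed order) whose endpoints lie on opposite sides of northing = 5403764, where each meets that height, and whether that is right or left of the point:
C: no edge straddles that height → 0 crossings.
M: 2–3 at easting≈222182.1 (left), 3–4 at easting≈221890.6 (left) → 0 crossings.
W: no edge straddles that height → 0 crossings.
X: no edge straddles that height → 0 crossings.
Q: no edge straddles that height → 0 crossings.
Z: no edge straddles that height → 0 crossings.
All counts are even, so the point lies outside every listed polygon.

none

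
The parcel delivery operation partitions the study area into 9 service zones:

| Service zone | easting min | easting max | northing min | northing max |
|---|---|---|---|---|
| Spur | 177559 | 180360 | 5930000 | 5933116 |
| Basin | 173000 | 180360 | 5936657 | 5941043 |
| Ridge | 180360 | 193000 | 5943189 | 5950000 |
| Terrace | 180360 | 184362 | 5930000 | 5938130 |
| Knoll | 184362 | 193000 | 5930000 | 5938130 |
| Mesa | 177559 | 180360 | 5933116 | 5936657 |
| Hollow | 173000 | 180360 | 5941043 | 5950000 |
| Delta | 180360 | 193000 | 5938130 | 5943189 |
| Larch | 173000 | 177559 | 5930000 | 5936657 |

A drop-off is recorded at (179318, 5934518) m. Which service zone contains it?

The point has easting = 179318 and northing = 5934518.
Only Mesa satisfies 177559 ≤ easting ≤ 180360 and 5933116 ≤ northing ≤ 5936657.

Mesa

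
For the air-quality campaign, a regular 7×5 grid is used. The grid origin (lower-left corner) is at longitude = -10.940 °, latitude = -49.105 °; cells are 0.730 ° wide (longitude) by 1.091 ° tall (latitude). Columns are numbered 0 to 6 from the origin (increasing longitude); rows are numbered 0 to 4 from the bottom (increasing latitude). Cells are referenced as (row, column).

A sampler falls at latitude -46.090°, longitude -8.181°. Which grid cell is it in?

(2, 3)

Column index: ⌊(-8.181 − -10.940) / 0.730⌋ = ⌊3.779⌋ = 3
Row offset from origin: ⌊(-46.090 − -49.105) / 1.091⌋ = ⌊2.764⌋ = 2 → row 2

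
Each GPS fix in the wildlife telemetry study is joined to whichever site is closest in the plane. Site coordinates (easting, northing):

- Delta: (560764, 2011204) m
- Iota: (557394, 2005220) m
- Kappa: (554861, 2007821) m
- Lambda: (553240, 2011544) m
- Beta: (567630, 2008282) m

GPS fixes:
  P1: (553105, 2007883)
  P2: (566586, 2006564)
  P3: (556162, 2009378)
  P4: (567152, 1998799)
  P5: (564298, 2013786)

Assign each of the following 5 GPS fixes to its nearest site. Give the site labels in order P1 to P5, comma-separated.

Kappa, Beta, Kappa, Beta, Delta

P1 → Kappa (d²=3087380.00)
P2 → Beta (d²=4041460.00)
P3 → Kappa (d²=4116850.00)
P4 → Beta (d²=90155773.00)
P5 → Delta (d²=19155880.00)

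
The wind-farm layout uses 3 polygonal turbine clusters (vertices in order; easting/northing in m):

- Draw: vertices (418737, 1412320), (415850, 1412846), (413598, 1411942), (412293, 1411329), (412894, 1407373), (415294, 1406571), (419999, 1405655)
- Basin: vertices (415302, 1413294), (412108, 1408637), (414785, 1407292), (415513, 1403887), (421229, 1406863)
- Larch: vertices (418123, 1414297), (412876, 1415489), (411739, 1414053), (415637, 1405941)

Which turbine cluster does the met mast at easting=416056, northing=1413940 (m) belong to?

Larch

Cast a ray rightward from (416056, 1413940). For each polygon, the edges (by vertex number in listed order) whose endpoints lie on opposite sides of northing = 1413940, where each meets that height, and whether that is right or left of the point:
Draw: no edge straddles that height → 0 crossings.
Basin: no edge straddles that height → 0 crossings.
Larch: 3–4 at easting≈411793.3 (left), 4–1 at easting≈418016.8 (right) → 1 crossing.
Only Larch has an odd count, so the point is inside Larch.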